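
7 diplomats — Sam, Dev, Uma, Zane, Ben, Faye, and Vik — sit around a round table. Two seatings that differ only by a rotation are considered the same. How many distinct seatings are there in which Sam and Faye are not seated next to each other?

480

All circular seatings of 7 people number (6)! = 720.
Those with Sam next to Faye: fuse the pair into one unit and seat 6 units around a circle — 2·(5)! = 240.
Subtracting, 720 − 240 = 480.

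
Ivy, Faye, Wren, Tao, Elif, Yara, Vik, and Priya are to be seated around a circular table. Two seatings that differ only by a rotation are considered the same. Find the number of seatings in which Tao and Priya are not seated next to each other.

All circular seatings of 8 people number (7)! = 5040.
Those with Tao next to Priya: fuse the pair into one unit and seat 7 units around a circle — 2·(6)! = 1440.
Subtracting, 5040 − 1440 = 3600.

3600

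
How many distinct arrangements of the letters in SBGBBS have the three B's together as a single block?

Treat the 3 copies of B as a single block. The multiset to arrange is then {BBB, G, S, S}, 4 items in all.
That gives (4)!/(2!) = 12 arrangements.

12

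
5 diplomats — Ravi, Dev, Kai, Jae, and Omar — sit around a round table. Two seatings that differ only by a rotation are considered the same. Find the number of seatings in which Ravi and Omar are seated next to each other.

Glue Ravi and Omar into a block (2 internal orders). Seating 4 units around a circle gives (3)! arrangements.
So 2 × (3)! = 2 × 6 = 12.

12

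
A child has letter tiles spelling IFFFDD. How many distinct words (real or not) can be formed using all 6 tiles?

Letter multiplicities in IFFFDD: D×2, F×3, I×1.
So there are 6! / (3!·2!) = 60 distinguishable arrangements.

60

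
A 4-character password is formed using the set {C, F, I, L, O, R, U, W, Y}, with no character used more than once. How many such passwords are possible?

With no repetition, fill the 4 characters in order: 9 choices, then 8, down to 6.
9 × 8 × 7 × 6 = 3024.

3024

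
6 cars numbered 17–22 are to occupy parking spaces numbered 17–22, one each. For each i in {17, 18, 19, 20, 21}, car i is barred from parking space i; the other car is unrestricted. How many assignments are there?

Let Aᵢ (for 17 ≤ i ≤ 21) be the placements that put car i in its forbidden parking space. Any j of these fix j positions, leaving (6−j)! ways to fill the rest, and there are C(5,j) ways to pick which j.
By inclusion–exclusion, the number of valid placements is Σ_{j=0}^{5} (−1)^j C(5,j)·(6−j)!.
Computing: 720 − 600 + 240 − 60 + 10 − 1 = 309.

309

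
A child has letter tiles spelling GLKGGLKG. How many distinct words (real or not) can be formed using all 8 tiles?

The 8 letters of GLKGGLKG have repeats: G appearing 4 times, K appearing twice, and L appearing twice.
Dividing 8! = 40320 by 4!·2!·2! = 96 for the repeated letters gives 420.

420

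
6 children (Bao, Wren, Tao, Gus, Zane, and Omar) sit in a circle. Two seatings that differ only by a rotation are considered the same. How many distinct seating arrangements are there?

120

Around a circle, 6 distinct people have 6!/6 = (5)! = 120 rotationally distinct seatings.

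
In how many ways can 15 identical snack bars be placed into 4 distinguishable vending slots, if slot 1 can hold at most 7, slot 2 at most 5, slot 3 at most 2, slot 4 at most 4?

Ignoring the caps, the number of non-negative solutions to x_1+…+x_4 = 15 is C(18,3) = 816.
Subtract solutions that violate a single cap (substitute x_i' = x_i − (cap_i+1)): x_1 ≥ 8 gives C(10,3) = 120; x_2 ≥ 6 gives C(12,3) = 220; x_3 ≥ 3 gives C(15,3) = 455; x_4 ≥ 5 gives C(13,3) = 286. Together 1081.
Add back pairs where two caps are both exceeded: 4 + 35 + 10 + 84 + 35 + 120 = 288.
Subtract triples: 0 + 0 + 0 + 4 = 4.
By inclusion–exclusion the count is 816 − 1081 + 288 − 4 = 19.

19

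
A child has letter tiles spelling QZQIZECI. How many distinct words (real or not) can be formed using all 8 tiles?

5040

Letter multiplicities in QZQIZECI: C×1, E×1, I×2, Q×2, Z×2.
The number of distinct arrangements is 8!/(2!·2!·2!) = 40320/8 = 5040.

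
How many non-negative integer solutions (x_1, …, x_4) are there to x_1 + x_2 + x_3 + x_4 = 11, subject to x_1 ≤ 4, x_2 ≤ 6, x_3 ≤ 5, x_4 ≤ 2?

59

By stars and bars, unrestricted non-negative solutions to x_1+…+x_4 = 11 number C(11+3,3) = 364.
Subtract solutions that violate a single cap (substitute x_i' = x_i − (cap_i+1)): x_1 ≥ 5 gives C(9,3) = 84; x_2 ≥ 7 gives C(7,3) = 35; x_3 ≥ 6 gives C(8,3) = 56; x_4 ≥ 3 gives C(11,3) = 165. Together 340.
Add back pairs where two caps are both exceeded: 0 + 1 + 20 + 0 + 4 + 10 = 35.
By inclusion–exclusion the count is 364 − 340 + 35 = 59.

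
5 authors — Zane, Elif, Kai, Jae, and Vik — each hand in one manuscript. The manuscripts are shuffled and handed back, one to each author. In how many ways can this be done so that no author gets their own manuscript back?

Let Aᵢ be the assignments in which author i gets their own manuscript. We want the size of the complement of A₁∪…∪A_5.
By inclusion–exclusion this is Σ_{j=0}^{5} (−1)^j C(5,j)·(5−j)!.
Computing: 120 − 120 + 60 − 20 + 5 − 1 = 44.

44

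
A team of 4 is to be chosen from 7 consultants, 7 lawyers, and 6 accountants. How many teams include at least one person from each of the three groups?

Total 4-person selections from all 20: C(20,4) = 4845.
Selections missing a whole group: no consultants → C(13,4) = 715; no lawyers → C(13,4) = 715; no accountants → C(14,4) = 1001.
Add back selections omitting two groups (i.e. drawn from a single group): C(7,4) + C(7,4) + C(6,4) = 85.
By inclusion–exclusion: 4845 − 2431 + 85 = 2499.

2499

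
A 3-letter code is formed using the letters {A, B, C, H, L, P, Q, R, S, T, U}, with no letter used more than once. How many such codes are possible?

990

This is a permutation of 3 out of 11: P(11,3) = 11!/8!.
11 × 10 × 9 = 990.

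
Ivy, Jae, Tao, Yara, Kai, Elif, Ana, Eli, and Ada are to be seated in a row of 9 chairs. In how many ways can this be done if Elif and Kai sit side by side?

80640

Place the 7 others and the Elif-Kai pair as 8 objects in a line; the pair has 2 internal arrangements.
So the count is 2·(8)! = 80640.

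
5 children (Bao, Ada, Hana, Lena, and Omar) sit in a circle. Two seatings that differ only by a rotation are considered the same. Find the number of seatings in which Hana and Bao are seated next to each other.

Glue Hana and Bao into a block (2 internal orders). Seating 4 units around a circle gives (3)! arrangements.
So 2 × (3)! = 2 × 6 = 12.

12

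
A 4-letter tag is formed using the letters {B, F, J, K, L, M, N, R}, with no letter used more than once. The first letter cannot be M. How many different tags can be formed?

1470

The first letter has 8−1 = 7 choices (anything except M).
The remaining 3 letters are filled from the other 7 symbols without repetition: 7 × 6 × 5 = 210.
Total: 7 × 210 = 1470.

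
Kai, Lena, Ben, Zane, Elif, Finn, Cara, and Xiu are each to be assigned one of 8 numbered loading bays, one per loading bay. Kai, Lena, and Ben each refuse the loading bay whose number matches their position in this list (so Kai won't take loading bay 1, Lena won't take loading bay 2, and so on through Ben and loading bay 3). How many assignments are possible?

Let Aᵢ (for i ∈ {1, 2, 3}) be the placements that put person i in their forbidden loading bay. Any j of these fix j positions, leaving (8−j)! ways to fill the rest, and there are C(3,j) ways to pick which j.
By inclusion–exclusion, the number of valid placements is Σ_{j=0}^{3} (−1)^j C(3,j)·(8−j)!.
Computing: 40320 − 15120 + 2160 − 120 = 27240.

27240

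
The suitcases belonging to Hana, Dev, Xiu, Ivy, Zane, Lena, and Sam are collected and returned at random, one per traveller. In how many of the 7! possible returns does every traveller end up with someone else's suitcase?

Let Aᵢ be the assignments in which traveller i gets their own suitcase. We want the size of the complement of A₁∪…∪A_7.
By inclusion–exclusion this is Σ_{j=0}^{7} (−1)^j C(7,j)·(7−j)!.
Computing: 5040 − 5040 + 2520 − 840 + 210 − 42 + 7 − 1 = 1854.

1854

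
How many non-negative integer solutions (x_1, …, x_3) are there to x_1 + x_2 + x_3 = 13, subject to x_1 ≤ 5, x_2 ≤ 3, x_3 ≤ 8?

Without the upper bounds there are C(15,2) = 105 ways to split 13 among 3 variables.
Subtract solutions that violate a single cap (substitute x_i' = x_i − (cap_i+1)): x_1 ≥ 6 gives C(9,2) = 36; x_2 ≥ 4 gives C(11,2) = 55; x_3 ≥ 9 gives C(6,2) = 15. Together 106.
Add back pairs where two caps are both exceeded: 10 + 0 + 1 = 11.
By inclusion–exclusion the count is 105 − 106 + 11 = 10.

10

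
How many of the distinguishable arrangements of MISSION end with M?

Fix M in the last position and arrange the remaining 6 letters.
Those 6 letters have I appearing twice and S appearing twice, giving (6)!/(2!·2!) = 180.

180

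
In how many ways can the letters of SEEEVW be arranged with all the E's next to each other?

24

Treat the 3 copies of E as a single block. The multiset to arrange is then {EEE, S, V, W}, 4 items in all.
All 4 items are distinct, so there are (4)! = 24 arrangements.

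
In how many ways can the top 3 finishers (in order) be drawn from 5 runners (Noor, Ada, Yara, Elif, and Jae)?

There are 5 choices for 1st place, 4 for 2nd, and 3 for 3rd.
That gives 5 × 4 × 3 = 60.

60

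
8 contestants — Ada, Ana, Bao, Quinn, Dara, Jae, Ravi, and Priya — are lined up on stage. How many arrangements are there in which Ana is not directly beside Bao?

There are 8! = 40320 arrangements in all. If Ana and Bao are adjacent, merging them into one block gives 2·(7)! = 10080 arrangements.
Complementary counting: 40320 − 10080 = 30240.

30240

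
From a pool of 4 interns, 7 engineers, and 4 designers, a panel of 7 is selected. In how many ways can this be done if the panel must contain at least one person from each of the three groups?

With no constraint there are C(15,7) = 6435 possible selections.
Subtract selections that omit an entire group: no interns → C(11,7) = 330; no engineers → C(8,7) = 8; no designers → C(11,7) = 330.
Add back selections omitting two groups (i.e. drawn from a single group): C(4,7) + C(7,7) + C(4,7) = 1.
By inclusion–exclusion: 6435 − 668 + 1 = 5768.

5768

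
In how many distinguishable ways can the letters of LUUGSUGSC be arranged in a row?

LUUGSUGSC has 9 letters with G appearing twice, S appearing twice, and U appearing 3 times.
So there are 9! / (3!·2!·2!) = 15120 distinguishable arrangements.

15120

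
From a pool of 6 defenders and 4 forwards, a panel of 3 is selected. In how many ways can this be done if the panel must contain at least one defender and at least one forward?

96

With no constraint there are C(10,3) = 120 possible selections.
Subtract selections that omit an entire group: no defenders → C(4,3) = 4; no forwards → C(6,3) = 20.
Both groups omitted at once is impossible, so 120 − 24 = 96.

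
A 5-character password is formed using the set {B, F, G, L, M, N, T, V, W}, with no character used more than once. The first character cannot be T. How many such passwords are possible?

13440

The first character has 9−1 = 8 choices (anything except T).
The remaining 4 characters are filled from the other 8 symbols without repetition: 8 × 7 × 6 × 5 = 1680.
Total: 8 × 1680 = 13440.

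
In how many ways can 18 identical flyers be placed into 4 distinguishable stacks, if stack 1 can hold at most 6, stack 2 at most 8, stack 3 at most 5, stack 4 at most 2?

By stars and bars, unrestricted non-negative solutions to x_1+…+x_4 = 18 number C(18+3,3) = 1330.
Subtract solutions that violate a single cap (substitute x_i' = x_i − (cap_i+1)): x_1 ≥ 7 gives C(14,3) = 364; x_2 ≥ 9 gives C(12,3) = 220; x_3 ≥ 6 gives C(15,3) = 455; x_4 ≥ 3 gives C(18,3) = 816. Together 1855.
Add back pairs where two caps are both exceeded: 10 + 56 + 165 + 20 + 84 + 220 = 555.
Subtract triples: 0 + 0 + 10 + 1 = 11.
By inclusion–exclusion the count is 1330 − 1855 + 555 − 11 = 19.

19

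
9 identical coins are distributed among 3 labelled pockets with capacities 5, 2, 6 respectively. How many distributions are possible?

By stars and bars, unrestricted non-negative solutions to x_1+…+x_3 = 9 number C(9+2,2) = 55.
Subtract solutions that violate a single cap (substitute x_i' = x_i − (cap_i+1)): x_1 ≥ 6 gives C(5,2) = 10; x_2 ≥ 3 gives C(8,2) = 28; x_3 ≥ 7 gives C(4,2) = 6. Together 44.
Add back pairs where two caps are both exceeded: 1 + 0 + 0 = 1.
By inclusion–exclusion the count is 55 − 44 + 1 = 12.

12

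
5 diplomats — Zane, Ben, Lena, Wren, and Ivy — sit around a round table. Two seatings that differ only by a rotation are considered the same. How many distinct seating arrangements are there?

24

Fix one person's seat to break rotational symmetry; the remaining 4 people can be arranged in (4)! = 24 ways.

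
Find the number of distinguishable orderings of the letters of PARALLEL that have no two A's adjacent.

Total arrangements of PARALLEL: 8!/(3!·2!) = 3360.
If the two A's are adjacent, glue them into one block, leaving 7 items to arrange: (7)!/(3!) = 840 ways.
Hence 3360 − 840 = 2520.

2520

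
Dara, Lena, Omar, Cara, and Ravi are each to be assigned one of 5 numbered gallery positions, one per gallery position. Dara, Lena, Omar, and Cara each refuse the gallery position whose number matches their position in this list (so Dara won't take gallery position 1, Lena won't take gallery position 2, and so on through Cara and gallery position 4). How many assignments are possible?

53

Let Aᵢ (for 1 ≤ i ≤ 4) be the placements that put person i in their forbidden gallery position. Any j of these fix j positions, leaving (5−j)! ways to fill the rest, and there are C(4,j) ways to pick which j.
By inclusion–exclusion, the number of valid placements is Σ_{j=0}^{4} (−1)^j C(4,j)·(5−j)!.
Computing: 120 − 96 + 36 − 8 + 1 = 53.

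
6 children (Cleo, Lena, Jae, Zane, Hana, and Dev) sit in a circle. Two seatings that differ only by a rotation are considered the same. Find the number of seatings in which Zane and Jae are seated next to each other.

48

Glue Zane and Jae into a block (2 internal orders). Seating 5 units around a circle gives (4)! arrangements.
So 2 × (4)! = 2 × 24 = 48.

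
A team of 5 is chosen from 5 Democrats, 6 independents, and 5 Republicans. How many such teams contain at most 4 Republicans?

Split by how many Republicans are chosen (0 through 4).
Sum: C(5,0)·C(11,5) + C(5,1)·C(11,4) + C(5,2)·C(11,3) + C(5,3)·C(11,2) + C(5,4)·C(11,1) = 462 + 1650 + 1650 + 550 + 55 = 4367.

4367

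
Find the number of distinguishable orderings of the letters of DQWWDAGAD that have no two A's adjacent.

11760

Total arrangements of DQWWDAGAD: 9!/(3!·2!·2!) = 15120.
Arrangements with the A's together: treat AA as one letter, giving (8)!/(3!·2!) = 3360.
Hence 15120 − 3360 = 11760.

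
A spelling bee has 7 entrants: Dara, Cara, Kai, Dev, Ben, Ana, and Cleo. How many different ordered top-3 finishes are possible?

210

This is an ordered selection of 3 from 7: P(7,3).
That gives 7 × 6 × 5 = 210.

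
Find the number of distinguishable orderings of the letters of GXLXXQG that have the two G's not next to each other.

Total arrangements of GXLXXQG: 7!/(3!·2!) = 420.
If the two G's are adjacent, glue them into one block, leaving 6 items to arrange: (6)!/(3!) = 120 ways.
Subtracting, 420 − 120 = 300 arrangements keep the G's apart.

300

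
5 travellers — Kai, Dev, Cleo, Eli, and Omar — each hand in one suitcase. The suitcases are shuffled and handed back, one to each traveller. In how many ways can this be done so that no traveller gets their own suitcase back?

44

This is the derangement count D_5: permutations of 5 items with no fixed point.
By inclusion–exclusion this is Σ_{j=0}^{5} (−1)^j C(5,j)·(5−j)!.
Computing: 120 − 120 + 60 − 20 + 5 − 1 = 44.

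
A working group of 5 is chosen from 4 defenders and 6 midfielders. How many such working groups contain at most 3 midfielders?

Split by how many midfielders are chosen (0 through 3).
Sum: C(6,0)·C(4,5) + C(6,1)·C(4,4) + C(6,2)·C(4,3) + C(6,3)·C(4,2) = 0 + 6 + 60 + 120 = 186.

186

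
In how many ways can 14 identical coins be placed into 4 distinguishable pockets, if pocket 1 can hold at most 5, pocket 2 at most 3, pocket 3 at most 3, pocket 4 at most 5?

By stars and bars, unrestricted non-negative solutions to x_1+…+x_4 = 14 number C(14+3,3) = 680.
Subtract solutions that violate a single cap (substitute x_i' = x_i − (cap_i+1)): x_1 ≥ 6 gives C(11,3) = 165; x_2 ≥ 4 gives C(13,3) = 286; x_3 ≥ 4 gives C(13,3) = 286; x_4 ≥ 6 gives C(11,3) = 165. Together 902.
Add back pairs where two caps are both exceeded: 35 + 35 + 10 + 84 + 35 + 35 = 234.
Subtract triples: 1 + 0 + 0 + 1 = 2.
By inclusion–exclusion the count is 680 − 902 + 234 − 2 = 10.

10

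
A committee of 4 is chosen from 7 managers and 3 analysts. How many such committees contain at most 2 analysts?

Split by how many analysts are chosen (0 through 2).
Sum: C(3,0)·C(7,4) + C(3,1)·C(7,3) + C(3,2)·C(7,2) = 35 + 105 + 63 = 203.

203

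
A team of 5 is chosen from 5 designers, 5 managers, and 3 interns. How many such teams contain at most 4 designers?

1286

Split by how many designers are chosen (0 through 4).
Sum: C(5,0)·C(8,5) + C(5,1)·C(8,4) + C(5,2)·C(8,3) + C(5,3)·C(8,2) + C(5,4)·C(8,1) = 56 + 350 + 560 + 280 + 40 = 1286.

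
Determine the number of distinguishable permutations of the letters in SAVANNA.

420

The 7 letters of SAVANNA have repeats: A appearing 3 times and N appearing twice.
Dividing 7! = 5040 by 3!·2! = 12 for the repeated letters gives 420.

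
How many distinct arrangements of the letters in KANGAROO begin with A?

2520

With the first slot taken by A, it remains to arrange the other 7 letters (KNGAROO).
Those 7 letters have O appearing twice, giving (7)!/(2!) = 2520.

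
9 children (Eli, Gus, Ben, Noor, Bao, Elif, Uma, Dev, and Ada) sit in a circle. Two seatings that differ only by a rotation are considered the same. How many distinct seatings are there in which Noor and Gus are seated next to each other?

Glue Noor and Gus into a block (2 internal orders). Seating 8 units around a circle gives (7)! arrangements.
So 2 × (7)! = 2 × 5040 = 10080.

10080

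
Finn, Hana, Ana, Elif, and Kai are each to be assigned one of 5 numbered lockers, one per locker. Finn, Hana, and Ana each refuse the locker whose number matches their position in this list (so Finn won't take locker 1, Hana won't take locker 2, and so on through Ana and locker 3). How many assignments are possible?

Let Aᵢ (for i ∈ {1, 2, 3}) be the placements that put person i in their forbidden locker. Any j of these fix j positions, leaving (5−j)! ways to fill the rest, and there are C(3,j) ways to pick which j.
By inclusion–exclusion, the number of valid placements is Σ_{j=0}^{3} (−1)^j C(3,j)·(5−j)!.
Computing: 120 − 72 + 18 − 2 = 64.

64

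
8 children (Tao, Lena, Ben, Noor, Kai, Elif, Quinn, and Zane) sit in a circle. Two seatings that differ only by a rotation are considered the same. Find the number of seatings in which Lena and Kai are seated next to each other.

Treat {Lena, Kai} as one unit (2 internal orders) and seat the resulting 7 units around the table: (6)! circular arrangements.
So 2 × (6)! = 2 × 720 = 1440.

1440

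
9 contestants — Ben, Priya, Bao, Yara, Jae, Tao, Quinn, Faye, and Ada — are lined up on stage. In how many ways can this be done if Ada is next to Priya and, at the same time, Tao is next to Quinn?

Treat {Ada,Priya} as one block (2 orders) and {Tao,Quinn} as another (2 orders).
That leaves 7 units to arrange: 2 × 2 × 7! = 4 × 5040 = 20160.

20160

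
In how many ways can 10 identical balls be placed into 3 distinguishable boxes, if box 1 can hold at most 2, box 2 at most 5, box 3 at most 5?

Without the upper bounds there are C(12,2) = 66 ways to split 10 among 3 boxes.
Subtract solutions that violate a single cap (substitute x_i' = x_i − (cap_i+1)): x_1 ≥ 3 gives C(9,2) = 36; x_2 ≥ 6 gives C(6,2) = 15; x_3 ≥ 6 gives C(6,2) = 15. Together 66.
Add back pairs where two caps are both exceeded: 3 + 3 + 0 = 6.
By inclusion–exclusion the count is 66 − 66 + 6 = 6.

6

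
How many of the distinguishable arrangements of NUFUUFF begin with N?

Fix N in the first position and arrange the remaining 6 letters.
Those 6 letters have F appearing 3 times and U appearing 3 times, giving (6)!/(3!·3!) = 20.

20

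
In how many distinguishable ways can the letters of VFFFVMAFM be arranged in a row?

Letter multiplicities in VFFFVMAFM: A×1, F×4, M×2, V×2.
So there are 9! / (4!·2!·2!) = 3780 distinguishable arrangements.

3780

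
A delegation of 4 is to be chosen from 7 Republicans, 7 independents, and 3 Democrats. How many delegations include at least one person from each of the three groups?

1029

Unrestricted: C(17,4) = 2380 ways to pick any 4 of the 17.
Subtract selections that omit an entire group: no Republicans → C(10,4) = 210; no independents → C(10,4) = 210; no Democrats → C(14,4) = 1001.
Add back selections omitting two groups (i.e. drawn from a single group): C(7,4) + C(7,4) + C(3,4) = 70.
By inclusion–exclusion: 2380 − 1421 + 70 = 1029.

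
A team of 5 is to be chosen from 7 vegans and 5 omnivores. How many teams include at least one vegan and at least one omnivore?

Unrestricted: C(12,5) = 792 ways to pick any 5 of the 12.
Subtract selections that omit an entire group: no vegans → C(5,5) = 1; no omnivores → C(7,5) = 21.
Both groups omitted at once is impossible, so 792 − 22 = 770.

770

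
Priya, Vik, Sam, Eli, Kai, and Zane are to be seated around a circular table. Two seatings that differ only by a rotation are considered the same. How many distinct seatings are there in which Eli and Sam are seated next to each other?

Glue Eli and Sam into a block (2 internal orders). Seating 5 units around a circle gives (4)! arrangements.
So 2 × (4)! = 2 × 24 = 48.

48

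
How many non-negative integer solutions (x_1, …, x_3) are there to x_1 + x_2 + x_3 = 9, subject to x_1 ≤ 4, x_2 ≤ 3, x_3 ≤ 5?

By stars and bars, unrestricted non-negative solutions to x_1+…+x_3 = 9 number C(9+2,2) = 55.
Subtract solutions that violate a single cap (substitute x_i' = x_i − (cap_i+1)): x_1 ≥ 5 gives C(6,2) = 15; x_2 ≥ 4 gives C(7,2) = 21; x_3 ≥ 6 gives C(5,2) = 10. Together 46.
Add back pairs where two caps are both exceeded: 1 + 0 + 0 = 1.
By inclusion–exclusion the count is 55 − 46 + 1 = 10.

10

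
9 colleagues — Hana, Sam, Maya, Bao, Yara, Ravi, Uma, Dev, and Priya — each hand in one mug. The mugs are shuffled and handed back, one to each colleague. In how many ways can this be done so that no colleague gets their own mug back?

133496

Count assignments avoiding every fixed point. For any j of the 9 colleagues fixed to their own mug, the other 9−j can be arranged in (9−j)! ways.
By inclusion–exclusion this is Σ_{j=0}^{9} (−1)^j C(9,j)·(9−j)!.
Computing: 362880 − 362880 + 181440 − 60480 + 15120 − 3024 + 504 − 72 + 9 − 1 = 133496.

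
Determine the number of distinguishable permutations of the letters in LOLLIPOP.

The 8 letters of LOLLIPOP have repeats: L appearing 3 times, O appearing twice, and P appearing twice.
Dividing 8! = 40320 by 3!·2!·2! = 24 for the repeated letters gives 1680.

1680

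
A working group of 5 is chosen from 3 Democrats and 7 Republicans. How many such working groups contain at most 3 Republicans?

126

Split by how many Republicans are chosen (0 through 3).
Sum: C(7,0)·C(3,5) + C(7,1)·C(3,4) + C(7,2)·C(3,3) + C(7,3)·C(3,2) = 0 + 0 + 21 + 105 = 126.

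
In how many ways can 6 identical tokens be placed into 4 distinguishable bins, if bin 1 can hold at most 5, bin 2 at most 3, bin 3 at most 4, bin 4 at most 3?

59

Ignoring the caps, the number of non-negative solutions to x_1+…+x_4 = 6 is C(9,3) = 84.
Subtract solutions that violate a single cap (substitute x_i' = x_i − (cap_i+1)): x_1 ≥ 6 gives C(3,3) = 1; x_2 ≥ 4 gives C(5,3) = 10; x_3 ≥ 5 gives C(4,3) = 4; x_4 ≥ 4 gives C(5,3) = 10. Together 25.
No two caps can be exceeded simultaneously, so the pair terms are all 0.
By inclusion–exclusion the count is 84 − 25 + 0 = 59.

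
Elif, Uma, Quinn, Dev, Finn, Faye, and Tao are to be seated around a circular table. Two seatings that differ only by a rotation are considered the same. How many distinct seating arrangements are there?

720

Fix one person's seat to break rotational symmetry; the remaining 6 people can be arranged in (6)! = 720 ways.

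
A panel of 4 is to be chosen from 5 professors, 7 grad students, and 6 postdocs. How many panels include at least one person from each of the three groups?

Unrestricted: C(18,4) = 3060 ways to pick any 4 of the 18.
Selections missing a whole group: no professors → C(13,4) = 715; no grad students → C(11,4) = 330; no postdocs → C(12,4) = 495.
Add back selections omitting two groups (i.e. drawn from a single group): C(5,4) + C(7,4) + C(6,4) = 55.
By inclusion–exclusion: 3060 − 1540 + 55 = 1575.

1575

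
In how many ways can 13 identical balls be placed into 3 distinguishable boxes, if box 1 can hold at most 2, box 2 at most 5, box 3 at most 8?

By stars and bars, unrestricted non-negative solutions to x_1+…+x_3 = 13 number C(13+2,2) = 105.
Subtract solutions that violate a single cap (substitute x_i' = x_i − (cap_i+1)): x_1 ≥ 3 gives C(12,2) = 66; x_2 ≥ 6 gives C(9,2) = 36; x_3 ≥ 9 gives C(6,2) = 15. Together 117.
Add back pairs where two caps are both exceeded: 15 + 3 + 0 = 18.
By inclusion–exclusion the count is 105 − 117 + 18 = 6.

6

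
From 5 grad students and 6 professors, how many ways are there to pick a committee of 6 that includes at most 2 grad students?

Split by how many grad students are chosen (0 through 2).
Sum: C(5,0)·C(6,6) + C(5,1)·C(6,5) + C(5,2)·C(6,4) = 1 + 30 + 150 = 181.

181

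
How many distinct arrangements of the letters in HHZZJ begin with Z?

12

With the first slot taken by Z, it remains to arrange the other 4 letters (HHZJ).
Those 4 letters have H appearing twice, giving (4)!/(2!) = 12.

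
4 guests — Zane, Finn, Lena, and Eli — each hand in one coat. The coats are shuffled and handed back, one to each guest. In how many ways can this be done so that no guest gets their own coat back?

Let Aᵢ be the assignments in which guest i gets their own coat. We want the size of the complement of A₁∪…∪A_4.
By inclusion–exclusion this is Σ_{j=0}^{4} (−1)^j C(4,j)·(4−j)!.
Computing: 24 − 24 + 12 − 4 + 1 = 9.

9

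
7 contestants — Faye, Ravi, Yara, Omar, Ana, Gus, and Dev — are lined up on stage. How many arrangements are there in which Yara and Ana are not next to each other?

There are 7! = 5040 arrangements in all. If Yara and Ana are adjacent, merging them into one block gives 2·(6)! = 1440 arrangements.
Complementary counting: 5040 − 1440 = 3600.

3600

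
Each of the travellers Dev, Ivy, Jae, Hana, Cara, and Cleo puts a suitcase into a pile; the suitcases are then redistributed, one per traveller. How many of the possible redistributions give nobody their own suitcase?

This is the derangement count D_6: permutations of 6 items with no fixed point.
By inclusion–exclusion this is Σ_{j=0}^{6} (−1)^j C(6,j)·(6−j)!.
Computing: 720 − 720 + 360 − 120 + 30 − 6 + 1 = 265.

265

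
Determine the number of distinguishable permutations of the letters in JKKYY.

30

JKKYY has 5 letters with K appearing twice and Y appearing twice.
The number of distinct arrangements is 5!/(2!·2!) = 120/4 = 30.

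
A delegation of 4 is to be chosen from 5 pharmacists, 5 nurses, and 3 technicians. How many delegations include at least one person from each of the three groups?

With no constraint there are C(13,4) = 715 possible selections.
Subtract selections that omit an entire group: no pharmacists → C(8,4) = 70; no nurses → C(8,4) = 70; no technicians → C(10,4) = 210.
Add back selections omitting two groups (i.e. drawn from a single group): C(5,4) + C(5,4) + C(3,4) = 10.
By inclusion–exclusion: 715 − 350 + 10 = 375.

375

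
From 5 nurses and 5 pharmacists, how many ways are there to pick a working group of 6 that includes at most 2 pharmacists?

Split by how many pharmacists are chosen (0 through 2).
Sum: C(5,0)·C(5,6) + C(5,1)·C(5,5) + C(5,2)·C(5,4) = 0 + 5 + 50 = 55.

55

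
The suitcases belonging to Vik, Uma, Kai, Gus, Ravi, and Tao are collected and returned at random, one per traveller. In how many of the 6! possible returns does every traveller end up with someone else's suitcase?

Let Aᵢ be the assignments in which traveller i gets their own suitcase. We want the size of the complement of A₁∪…∪A_6.
By inclusion–exclusion this is Σ_{j=0}^{6} (−1)^j C(6,j)·(6−j)!.
Computing: 720 − 720 + 360 − 120 + 30 − 6 + 1 = 265.

265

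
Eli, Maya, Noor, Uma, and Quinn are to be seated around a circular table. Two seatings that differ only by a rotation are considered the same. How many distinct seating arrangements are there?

Fix one person's seat to break rotational symmetry; the remaining 4 people can be arranged in (4)! = 24 ways.

24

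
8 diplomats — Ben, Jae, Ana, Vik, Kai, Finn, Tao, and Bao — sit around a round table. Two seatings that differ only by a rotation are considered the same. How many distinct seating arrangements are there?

Around a circle, 8 distinct people have 8!/8 = (7)! = 5040 rotationally distinct seatings.

5040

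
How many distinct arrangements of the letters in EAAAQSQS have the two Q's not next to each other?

1260

Total arrangements of EAAAQSQS: 8!/(3!·2!·2!) = 1680.
Arrangements with the Q's together: treat QQ as one letter, giving (7)!/(3!·2!) = 420.
Subtracting, 1680 − 420 = 1260 arrangements keep the Q's apart.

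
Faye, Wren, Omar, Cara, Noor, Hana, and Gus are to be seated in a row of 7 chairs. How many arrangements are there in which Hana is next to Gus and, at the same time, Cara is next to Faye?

Treat {Hana,Gus} as one block (2 orders) and {Cara,Faye} as another (2 orders).
That leaves 5 units to arrange: 2 × 2 × 5! = 4 × 120 = 480.

480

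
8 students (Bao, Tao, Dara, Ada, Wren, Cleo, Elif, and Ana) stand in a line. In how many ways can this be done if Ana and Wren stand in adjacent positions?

10080

Glue Ana and Wren into one block (2 internal orders), leaving 7 units to arrange in a row.
That gives 2 × 7! = 2 × 5040 = 10080.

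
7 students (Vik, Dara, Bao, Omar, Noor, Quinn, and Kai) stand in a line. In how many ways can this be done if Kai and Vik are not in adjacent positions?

3600

There are 7! = 5040 arrangements in all. If Kai and Vik are adjacent, merging them into one block gives 2·(6)! = 1440 arrangements.
So 5040 − 1440 = 3600 arrangements keep them apart.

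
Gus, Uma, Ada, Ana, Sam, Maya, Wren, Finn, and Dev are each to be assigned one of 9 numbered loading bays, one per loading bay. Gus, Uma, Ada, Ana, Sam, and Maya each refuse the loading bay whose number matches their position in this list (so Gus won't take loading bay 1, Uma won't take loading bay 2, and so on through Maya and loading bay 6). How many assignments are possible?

183822

Let Aᵢ (for 1 ≤ i ≤ 6) be the placements that put person i in their forbidden loading bay. Any j of these fix j positions, leaving (9−j)! ways to fill the rest, and there are C(6,j) ways to pick which j.
By inclusion–exclusion, the number of valid placements is Σ_{j=0}^{6} (−1)^j C(6,j)·(9−j)!.
Computing: 362880 − 241920 + 75600 − 14400 + 1800 − 144 + 6 = 183822.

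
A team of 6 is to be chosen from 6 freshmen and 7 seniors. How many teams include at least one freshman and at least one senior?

Unrestricted: C(13,6) = 1716 ways to pick any 6 of the 13.
Subtract selections that omit an entire group: no freshmen → C(7,6) = 7; no seniors → C(6,6) = 1.
Both groups omitted at once is impossible, so 1716 − 8 = 1708.

1708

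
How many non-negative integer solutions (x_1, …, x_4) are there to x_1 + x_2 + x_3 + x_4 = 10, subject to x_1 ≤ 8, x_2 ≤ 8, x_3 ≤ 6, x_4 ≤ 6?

238

Ignoring the caps, the number of non-negative solutions to x_1+…+x_4 = 10 is C(13,3) = 286.
Subtract solutions that violate a single cap (substitute x_i' = x_i − (cap_i+1)): x_1 ≥ 9 gives C(4,3) = 4; x_2 ≥ 9 gives C(4,3) = 4; x_3 ≥ 7 gives C(6,3) = 20; x_4 ≥ 7 gives C(6,3) = 20. Together 48.
No two caps can be exceeded simultaneously, so the pair terms are all 0.
By inclusion–exclusion the count is 286 − 48 + 0 = 238.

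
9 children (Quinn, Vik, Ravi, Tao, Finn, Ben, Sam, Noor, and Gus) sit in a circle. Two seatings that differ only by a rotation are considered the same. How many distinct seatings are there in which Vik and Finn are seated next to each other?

10080

Treat {Vik, Finn} as one unit (2 internal orders) and seat the resulting 8 units around the table: (7)! circular arrangements.
So 2 × (7)! = 2 × 5040 = 10080.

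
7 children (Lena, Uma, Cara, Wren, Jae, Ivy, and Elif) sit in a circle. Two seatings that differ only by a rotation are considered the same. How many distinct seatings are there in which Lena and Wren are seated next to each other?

Treat {Lena, Wren} as one unit (2 internal orders) and seat the resulting 6 units around the table: (5)! circular arrangements.
So 2 × (5)! = 2 × 120 = 240.

240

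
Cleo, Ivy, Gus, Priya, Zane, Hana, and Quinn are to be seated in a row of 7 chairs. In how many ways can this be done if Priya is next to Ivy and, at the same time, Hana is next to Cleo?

480

Treat {Priya,Ivy} as one block (2 orders) and {Hana,Cleo} as another (2 orders).
That leaves 5 units to arrange: 2 × 2 × 5! = 4 × 120 = 480.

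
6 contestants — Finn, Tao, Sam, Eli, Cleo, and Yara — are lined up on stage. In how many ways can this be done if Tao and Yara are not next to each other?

480

There are 6! = 720 arrangements in all. If Tao and Yara are adjacent, merging them into one block gives 2·(5)! = 240 arrangements.
Complementary counting: 720 − 240 = 480.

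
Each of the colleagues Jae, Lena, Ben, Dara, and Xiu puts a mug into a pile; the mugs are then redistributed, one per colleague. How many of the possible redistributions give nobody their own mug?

Let Aᵢ be the assignments in which colleague i gets their own mug. We want the size of the complement of A₁∪…∪A_5.
By inclusion–exclusion this is Σ_{j=0}^{5} (−1)^j C(5,j)·(5−j)!.
Computing: 120 − 120 + 60 − 20 + 5 − 1 = 44.

44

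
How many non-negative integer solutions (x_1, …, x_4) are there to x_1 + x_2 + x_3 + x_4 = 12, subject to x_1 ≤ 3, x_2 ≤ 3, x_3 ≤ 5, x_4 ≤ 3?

Ignoring the caps, the number of non-negative solutions to x_1+…+x_4 = 12 is C(15,3) = 455.
Subtract solutions that violate a single cap (substitute x_i' = x_i − (cap_i+1)): x_1 ≥ 4 gives C(11,3) = 165; x_2 ≥ 4 gives C(11,3) = 165; x_3 ≥ 6 gives C(9,3) = 84; x_4 ≥ 4 gives C(11,3) = 165. Together 579.
Add back pairs where two caps are both exceeded: 35 + 10 + 35 + 10 + 35 + 10 = 135.
Subtract triples: 0 + 1 + 0 + 0 = 1.
By inclusion–exclusion the count is 455 − 579 + 135 − 1 = 10.

10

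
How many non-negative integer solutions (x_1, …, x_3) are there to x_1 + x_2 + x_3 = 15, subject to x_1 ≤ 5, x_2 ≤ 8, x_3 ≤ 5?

10

Ignoring the caps, the number of non-negative solutions to x_1+…+x_3 = 15 is C(17,2) = 136.
Subtract solutions that violate a single cap (substitute x_i' = x_i − (cap_i+1)): x_1 ≥ 6 gives C(11,2) = 55; x_2 ≥ 9 gives C(8,2) = 28; x_3 ≥ 6 gives C(11,2) = 55. Together 138.
Add back pairs where two caps are both exceeded: 1 + 10 + 1 = 12.
By inclusion–exclusion the count is 136 − 138 + 12 = 10.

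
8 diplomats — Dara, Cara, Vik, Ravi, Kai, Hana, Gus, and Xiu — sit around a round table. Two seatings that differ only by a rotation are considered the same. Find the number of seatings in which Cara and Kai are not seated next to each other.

Without the restriction there are (7)! = 5040 seatings.
Those with Cara next to Kai: fuse the pair into one unit and seat 7 units around a circle — 2·(6)! = 1440.
Subtracting, 5040 − 1440 = 3600.

3600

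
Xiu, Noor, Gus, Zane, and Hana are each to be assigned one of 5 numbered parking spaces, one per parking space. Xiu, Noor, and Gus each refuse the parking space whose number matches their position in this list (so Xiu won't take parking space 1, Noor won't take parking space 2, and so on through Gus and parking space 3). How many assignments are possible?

Let Aᵢ (for i ∈ {1, 2, 3}) be the placements that put person i in their forbidden parking space. Any j of these fix j positions, leaving (5−j)! ways to fill the rest, and there are C(3,j) ways to pick which j.
By inclusion–exclusion, the number of valid placements is Σ_{j=0}^{3} (−1)^j C(3,j)·(5−j)!.
Computing: 120 − 72 + 18 − 2 = 64.

64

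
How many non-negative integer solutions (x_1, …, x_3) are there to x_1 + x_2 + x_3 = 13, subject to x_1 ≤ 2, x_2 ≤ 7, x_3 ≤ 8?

12

Without the upper bounds there are C(15,2) = 105 ways to split 13 among 3 variables.
Subtract solutions that violate a single cap (substitute x_i' = x_i − (cap_i+1)): x_1 ≥ 3 gives C(12,2) = 66; x_2 ≥ 8 gives C(7,2) = 21; x_3 ≥ 9 gives C(6,2) = 15. Together 102.
Add back pairs where two caps are both exceeded: 6 + 3 + 0 = 9.
By inclusion–exclusion the count is 105 − 102 + 9 = 12.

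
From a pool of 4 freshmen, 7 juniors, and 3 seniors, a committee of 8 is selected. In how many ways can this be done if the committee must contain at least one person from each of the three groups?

2793

Total 8-person selections from all 14: C(14,8) = 3003.
Selections missing a whole group: no freshmen → C(10,8) = 45; no juniors → C(7,8) = 0; no seniors → C(11,8) = 165.
Add back selections omitting two groups (i.e. drawn from a single group): C(4,8) + C(7,8) + C(3,8) = 0.
By inclusion–exclusion: 3003 − 210 + 0 = 2793.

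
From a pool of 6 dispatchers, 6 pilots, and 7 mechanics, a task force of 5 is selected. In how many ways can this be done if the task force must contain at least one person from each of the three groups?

Unrestricted: C(19,5) = 11628 ways to pick any 5 of the 19.
Subtract selections that omit an entire group: no dispatchers → C(13,5) = 1287; no pilots → C(13,5) = 1287; no mechanics → C(12,5) = 792.
Add back selections omitting two groups (i.e. drawn from a single group): C(6,5) + C(6,5) + C(7,5) = 33.
By inclusion–exclusion: 11628 − 3366 + 33 = 8295.

8295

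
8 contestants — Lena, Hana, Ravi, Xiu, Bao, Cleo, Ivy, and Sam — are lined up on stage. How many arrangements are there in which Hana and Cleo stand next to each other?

10080

Treat {Hana, Cleo} as a single unit. There are 7 units to order, and the pair itself can be ordered 2 ways.
So the count is 2·(7)! = 10080.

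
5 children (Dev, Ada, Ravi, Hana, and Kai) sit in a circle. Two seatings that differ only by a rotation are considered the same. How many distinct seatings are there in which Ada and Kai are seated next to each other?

Treat {Ada, Kai} as one unit (2 internal orders) and seat the resulting 4 units around the table: (3)! circular arrangements.
So 2 × (3)! = 2 × 6 = 12.

12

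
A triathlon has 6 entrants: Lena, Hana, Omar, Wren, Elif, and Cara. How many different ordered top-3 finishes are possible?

120

There are 6 choices for 1st place, 5 for 2nd, and 4 for 3rd.
That gives 6 × 5 × 4 = 120.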